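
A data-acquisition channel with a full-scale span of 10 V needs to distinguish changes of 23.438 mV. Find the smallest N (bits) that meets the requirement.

9 bits

Number of steps required ≥ 10 V / 23.438 mV = 426.66.
Need 2^N ≥ 426.66; 2^8 = 256, 2^9 = 512.
Minimum N = 9.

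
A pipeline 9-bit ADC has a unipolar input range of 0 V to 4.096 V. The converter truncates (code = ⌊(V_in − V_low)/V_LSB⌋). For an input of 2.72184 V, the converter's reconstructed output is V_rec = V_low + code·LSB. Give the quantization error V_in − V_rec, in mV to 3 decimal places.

1.840 mV

LSB = 4.096/2^9 = 8.000 mV.
(2.72184 − 0)/0.008 = 340.2300; ⌊·⌋ gives code 340.
Code 340 maps back to 0 + 340×0.008 V = 2.72 V.
Difference: 0.00184 V → 1.840 mV.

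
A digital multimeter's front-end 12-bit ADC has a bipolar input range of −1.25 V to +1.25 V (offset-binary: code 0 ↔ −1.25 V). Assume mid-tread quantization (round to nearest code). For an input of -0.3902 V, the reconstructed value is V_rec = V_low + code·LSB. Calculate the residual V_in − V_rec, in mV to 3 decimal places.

-0.185 mV

One LSB is 2.5 V / 4096 = 0.610 mV.
Scaled input = 1408.6963 LSBs, so code = 1409.
Reconstructed: -0.39001465 V.
Error = -0.3902 − (−0.39001465) = -0.000185352 V = -0.185 mV.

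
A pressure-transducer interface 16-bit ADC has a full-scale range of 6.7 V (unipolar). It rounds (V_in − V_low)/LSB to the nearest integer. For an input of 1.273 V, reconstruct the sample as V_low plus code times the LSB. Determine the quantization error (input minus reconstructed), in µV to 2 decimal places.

-16.36 µV

One LSB is 6.7 V / 65536 = 102.23 µV.
Scaled input = 12451.8400 LSBs, so code = 12452.
V_rec = 0 + 12452·0.000102234 = 1.2730164 V.
Error = 1.273 − 1.2730164 = -1.63574e-05 V = -16.36 µV.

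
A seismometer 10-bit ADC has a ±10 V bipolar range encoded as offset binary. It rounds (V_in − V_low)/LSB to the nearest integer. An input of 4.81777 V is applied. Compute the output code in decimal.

Full-scale span = 20 V; LSB = 20/2^10 = 19.531 mV.
(4.81777 − (−10)) / 0.0195312 = 758.670 LSBs.
Round → code 759.

code 759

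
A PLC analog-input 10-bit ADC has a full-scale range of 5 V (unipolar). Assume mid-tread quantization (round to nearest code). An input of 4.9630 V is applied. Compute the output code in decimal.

Full-scale span = 5 V; LSB = 5/2^10 = 4.883 mV.
(V_in − V_low)/LSB = (4.9630 − 0) / 0.00488281 = 1016.422.
So the output code is 1016.

code 1016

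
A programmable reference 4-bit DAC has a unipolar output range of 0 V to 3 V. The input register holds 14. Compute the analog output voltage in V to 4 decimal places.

LSB = 3 V / 2^4 = 187.500 mV.
V_out = 0 + 14 × 0.1875 V = 2.625 V.

2.6250 V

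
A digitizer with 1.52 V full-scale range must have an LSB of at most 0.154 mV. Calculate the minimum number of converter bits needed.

14 bits

Number of steps required ≥ 1.52 V / 0.154 mV = 9870.13.
Need 2^N ≥ 9870.13; 2^13 = 8192, 2^14 = 16384.
Minimum N = 14.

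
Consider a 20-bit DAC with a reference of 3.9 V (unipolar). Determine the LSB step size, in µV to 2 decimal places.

3.72 µV

Full-scale span = 3.9 V.
LSB = 3.9 / 2^20 = 3.9 / 1048576 = 3.71933e-06 V = 3.72 µV.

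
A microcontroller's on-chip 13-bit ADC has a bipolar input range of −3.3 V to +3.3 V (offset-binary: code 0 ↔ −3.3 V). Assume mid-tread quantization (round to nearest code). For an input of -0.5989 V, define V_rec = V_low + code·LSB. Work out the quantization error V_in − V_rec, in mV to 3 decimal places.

-0.292 mV

Step size: 6.6 V ÷ 2^13 = 0.806 mV.
(-0.5989 − (−3.3))/0.000805664 = 3352.6381; round gives code 3353.
Reconstructed: -0.5986084 V.
Error = -0.5989 − (−0.5986084) = -0.000291602 V = -0.292 mV.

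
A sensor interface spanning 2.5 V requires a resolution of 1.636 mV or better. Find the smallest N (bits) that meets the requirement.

11 bits

Number of steps required ≥ 2.5 V / 1.636 mV = 1528.12.
Need 2^N ≥ 1528.12; 2^10 = 1024, 2^11 = 2048.
Minimum N = 11.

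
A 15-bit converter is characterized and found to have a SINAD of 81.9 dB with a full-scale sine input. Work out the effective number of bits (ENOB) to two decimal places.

13.31 bits

ENOB = (SINAD − 1.76) / 6.02 = (81.9 − 1.76)/6.02 = 13.312.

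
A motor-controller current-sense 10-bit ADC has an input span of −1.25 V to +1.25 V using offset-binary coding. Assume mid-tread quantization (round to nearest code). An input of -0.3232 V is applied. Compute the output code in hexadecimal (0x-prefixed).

code 0x17C (decimal 380)

With 1024 levels over 2.5 V, one step is 2.441 mV.
(-0.3232 − (−1.25)) / 0.00244141 = 379.617 LSBs.
round(379.617) = 380.
In hexadecimal (0x-prefixed): 0x17C.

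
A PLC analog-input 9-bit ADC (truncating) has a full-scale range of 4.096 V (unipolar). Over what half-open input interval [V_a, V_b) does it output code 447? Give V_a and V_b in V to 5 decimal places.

LSB = 4.096/2^9 = 8.000 mV.
V_a = V_low + 447·LSB = 3.576 V; V_b = V_low + 448·LSB = 3.584 V.

[3.57600 V, 3.58400 V)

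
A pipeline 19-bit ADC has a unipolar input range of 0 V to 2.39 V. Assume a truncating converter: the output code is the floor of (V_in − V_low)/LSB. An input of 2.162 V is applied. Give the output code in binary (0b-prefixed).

LSB = 2.39 V / 524288 = 4.56 µV.
(V_in − V_low)/LSB = (2.162 − 0) / 4.55856e-06 = 474272.241.
⌊·⌋(474272.241) = 474272.
In binary (0b-prefixed): 0b1110011110010100000.

code 0b1110011110010100000 (decimal 474272)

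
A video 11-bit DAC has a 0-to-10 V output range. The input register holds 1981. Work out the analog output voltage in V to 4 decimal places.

9.6729 V

LSB = 10 V / 2^11 = 4.883 mV.
V_out = 0 + 1981 × 0.00488281 V = 9.67285 V.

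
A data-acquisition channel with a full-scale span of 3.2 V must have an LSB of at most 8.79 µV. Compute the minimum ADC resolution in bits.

Number of steps required ≥ 3.2 V / 8.79 µV = 364050.06.
Need 2^N ≥ 364050.06; 2^18 = 262144, 2^19 = 524288.
Minimum N = 19.

19 bits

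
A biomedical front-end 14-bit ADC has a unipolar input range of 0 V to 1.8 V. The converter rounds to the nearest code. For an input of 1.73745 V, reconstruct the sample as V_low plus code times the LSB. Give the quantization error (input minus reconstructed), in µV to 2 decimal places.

-37.79 µV

Step size: 1.8 V ÷ 2^14 = 109.86 µV.
(V_in − V_low)/LSB = (1.73745 − 0)/0.000109863 = 15814.6560 → code 15815 (round).
V_rec = 0 + 15815·0.000109863 = 1.7374878 V.
Difference: -3.7793e-05 V → -37.79 µV.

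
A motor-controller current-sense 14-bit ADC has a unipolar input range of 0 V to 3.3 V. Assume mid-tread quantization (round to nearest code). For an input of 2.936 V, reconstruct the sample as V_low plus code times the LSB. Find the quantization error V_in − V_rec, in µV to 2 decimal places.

One LSB is 3.3 V / 16384 = 201.42 µV.
(V_in − V_low)/LSB = (2.936 − 0)/0.000201416 = 14576.7952 → code 14577 (round).
Code 14577 maps back to 0 + 14577×0.000201416 V = 2.9360413 V.
Difference: -4.12598e-05 V → -41.26 µV.

-41.26 µV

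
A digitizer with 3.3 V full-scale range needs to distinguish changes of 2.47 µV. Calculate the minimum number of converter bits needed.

21 bits

Number of steps required ≥ 3.3 V / 2.47 µV = 1336032.39.
Need 2^N ≥ 1336032.39; 2^20 = 1048576, 2^21 = 2097152.
Minimum N = 21.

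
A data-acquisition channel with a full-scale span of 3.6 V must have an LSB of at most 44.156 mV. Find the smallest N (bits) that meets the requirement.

7 bits

Number of steps required ≥ 3.6 V / 44.156 mV = 81.53.
Need 2^N ≥ 81.53; 2^6 = 64, 2^7 = 128.
Minimum N = 7.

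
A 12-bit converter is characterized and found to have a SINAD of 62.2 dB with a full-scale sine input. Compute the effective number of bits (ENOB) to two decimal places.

10.04 bits

ENOB = (SINAD − 1.76) / 6.02 = (62.2 − 1.76)/6.02 = 10.040.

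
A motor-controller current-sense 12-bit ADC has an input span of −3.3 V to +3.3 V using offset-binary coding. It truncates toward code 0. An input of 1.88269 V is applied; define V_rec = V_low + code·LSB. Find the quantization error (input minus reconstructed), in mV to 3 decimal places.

LSB = 6.6/2^12 = 1.611 mV.
(V_in − V_low)/LSB = (1.88269 − (−3.3))/0.00161133 = 3216.4088 → code 3216 (floor).
Code 3216 maps back to (−3.3) + 3216×0.00161133 V = 1.8820313 V.
Error = 1.88269 − 1.8820313 = 0.00065875 V = 0.659 mV.

0.659 mV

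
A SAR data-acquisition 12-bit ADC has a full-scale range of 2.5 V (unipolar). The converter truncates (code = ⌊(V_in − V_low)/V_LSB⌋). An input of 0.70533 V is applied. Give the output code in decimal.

LSB = 2.5 V / 4096 = 0.610 mV.
Input sits at 1155.613 steps above V_low.
⌊·⌋(1155.613) = 1155.

code 1155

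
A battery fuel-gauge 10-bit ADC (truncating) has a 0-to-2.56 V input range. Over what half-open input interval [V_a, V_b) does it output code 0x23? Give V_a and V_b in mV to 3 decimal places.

LSB = 2.56/2^10 = 2.500 mV.
Code 0x23 = 35 decimal.
V_a = V_low + 35·LSB = 0.0875 V; V_b = V_low + 36·LSB = 0.09 V.

[87.500 mV, 90.000 mV)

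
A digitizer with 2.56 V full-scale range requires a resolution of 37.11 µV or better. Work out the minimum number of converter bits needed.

Number of steps required ≥ 2.56 V / 37.11 µV = 68984.10.
Need 2^N ≥ 68984.10; 2^16 = 65536, 2^17 = 131072.
Minimum N = 17.

17 bits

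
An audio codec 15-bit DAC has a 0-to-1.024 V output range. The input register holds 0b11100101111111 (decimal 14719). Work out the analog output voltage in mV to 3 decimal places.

459.969 mV

LSB = 1.024 V / 2^15 = 31.25 µV.
Code 0b11100101111111 = 14719 decimal.
V_out = 0 + 14719 × 3.125e-05 V = 0.459969 V.
= 459.969 mV.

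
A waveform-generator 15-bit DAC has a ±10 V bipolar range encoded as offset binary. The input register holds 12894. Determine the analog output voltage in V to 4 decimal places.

-2.1301 V

LSB = 20 V / 2^15 = 0.610 mV.
V_out = (−10) + 12894 × 0.000610352 V = -2.13013 V.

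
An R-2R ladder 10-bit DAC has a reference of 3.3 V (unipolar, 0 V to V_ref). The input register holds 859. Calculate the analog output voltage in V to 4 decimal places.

2.7683 V

LSB = 3.3 V / 2^10 = 3.223 mV.
V_out = 0 + 859 × 0.00322266 V = 2.76826 V.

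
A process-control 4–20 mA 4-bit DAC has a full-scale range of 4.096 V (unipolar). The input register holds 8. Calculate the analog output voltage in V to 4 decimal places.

2.0480 V

LSB = 4.096 V / 2^4 = 256.000 mV.
V_out = 0 + 8 × 0.256 V = 2.048 V.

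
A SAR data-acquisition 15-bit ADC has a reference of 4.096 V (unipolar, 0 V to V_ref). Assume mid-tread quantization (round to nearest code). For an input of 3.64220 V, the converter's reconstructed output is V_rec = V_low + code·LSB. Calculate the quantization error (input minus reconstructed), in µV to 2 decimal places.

One LSB is 4.096 V / 32768 = 125.00 µV.
(V_in − V_low)/LSB = (3.64220 − 0)/0.000125 = 29137.6000 → code 29138 (round).
Reconstructed: 3.64225 V.
Error = 3.64220 − 3.64225 = -5e-05 V = -50.00 µV.

-50.00 µV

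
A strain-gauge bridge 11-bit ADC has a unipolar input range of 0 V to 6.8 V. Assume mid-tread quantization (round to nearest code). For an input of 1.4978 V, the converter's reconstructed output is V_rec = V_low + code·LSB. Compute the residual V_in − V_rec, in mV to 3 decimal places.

Step size: 6.8 V ÷ 2^11 = 3.320 mV.
(1.4978 − 0)/0.00332031 = 451.1021; round gives code 451.
Reconstructed: 1.4974609 V.
Difference: 0.000339063 V → 0.339 mV.

0.339 mV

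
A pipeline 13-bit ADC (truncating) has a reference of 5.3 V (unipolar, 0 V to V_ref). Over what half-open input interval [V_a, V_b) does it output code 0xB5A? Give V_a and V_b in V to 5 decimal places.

LSB = 5.3/2^13 = 0.647 mV.
Code 0xB5A = 2906 decimal.
V_a = V_low + 2906·LSB = 1.8801 V; V_b = V_low + 2907·LSB = 1.88075 V.

[1.88010 V, 1.88075 V)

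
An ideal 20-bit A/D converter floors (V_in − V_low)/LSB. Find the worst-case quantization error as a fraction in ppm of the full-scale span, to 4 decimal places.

0.9537 ppm

Truncating → worst-case error = 1 LSB = V_FS/2^20, so 1e+06/1048576 = 0.953674 ppm of full scale.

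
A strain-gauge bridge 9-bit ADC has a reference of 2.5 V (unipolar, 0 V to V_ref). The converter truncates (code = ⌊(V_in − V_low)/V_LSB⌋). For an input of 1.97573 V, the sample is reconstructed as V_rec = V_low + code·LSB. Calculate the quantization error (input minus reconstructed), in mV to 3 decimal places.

3.074 mV

LSB = 2.5/2^9 = 4.883 mV.
Scaled input = 404.6295 LSBs, so code = 404.
Reconstructed: 1.9726562 V.
Error = 1.97573 − 1.9726562 = 0.00307375 V = 3.074 mV.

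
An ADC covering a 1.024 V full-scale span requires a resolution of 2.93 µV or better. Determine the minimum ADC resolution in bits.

19 bits

Number of steps required ≥ 1.024 V / 2.93 µV = 349488.05.
Need 2^N ≥ 349488.05; 2^18 = 262144, 2^19 = 524288.
Minimum N = 19.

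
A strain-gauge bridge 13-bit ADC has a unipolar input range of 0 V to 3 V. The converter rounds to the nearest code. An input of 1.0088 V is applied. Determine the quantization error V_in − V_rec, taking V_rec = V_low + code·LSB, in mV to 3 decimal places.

-0.111 mV

LSB = 3/2^13 = 366.21 µV.
(1.0088 − 0)/0.000366211 = 2754.6965; round gives code 2755.
Code 2755 maps back to 0 + 2755×0.000366211 V = 1.0089111 V.
Difference: -0.000111133 V → -0.111 mV.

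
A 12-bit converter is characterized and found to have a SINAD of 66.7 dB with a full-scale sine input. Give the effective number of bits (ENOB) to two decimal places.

ENOB = (SINAD − 1.76) / 6.02 = (66.7 − 1.76)/6.02 = 10.787.

10.79 bits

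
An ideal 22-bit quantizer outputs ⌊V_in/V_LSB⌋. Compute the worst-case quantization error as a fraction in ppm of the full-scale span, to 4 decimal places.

Truncating → worst-case error = 1 LSB = V_FS/2^22, so 1e+06/4194304 = 0.238419 ppm of full scale.

0.2384 ppm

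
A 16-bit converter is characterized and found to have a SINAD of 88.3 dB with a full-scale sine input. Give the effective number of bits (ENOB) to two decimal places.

14.38 bits

ENOB = (SINAD − 1.76) / 6.02 = (88.3 − 1.76)/6.02 = 14.375.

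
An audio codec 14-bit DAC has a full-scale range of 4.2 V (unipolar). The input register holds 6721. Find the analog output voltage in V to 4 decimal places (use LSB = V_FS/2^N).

1.7229 V

LSB = 4.2 V / 2^14 = 256.35 µV.
V_out = 0 + 6721 × 0.000256348 V = 1.72291 V.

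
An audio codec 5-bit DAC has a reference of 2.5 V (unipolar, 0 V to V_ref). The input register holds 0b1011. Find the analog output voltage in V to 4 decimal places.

LSB = 2.5 V / 2^5 = 78.125 mV.
Code 0b1011 = 11 decimal.
V_out = 0 + 11 × 0.078125 V = 0.859375 V.

0.8594 V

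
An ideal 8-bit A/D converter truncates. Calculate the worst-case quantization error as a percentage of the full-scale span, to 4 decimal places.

Truncating → worst-case error = 1 LSB = V_FS/2^8, so 100/256 = 0.390625 % of full scale.

0.3906 %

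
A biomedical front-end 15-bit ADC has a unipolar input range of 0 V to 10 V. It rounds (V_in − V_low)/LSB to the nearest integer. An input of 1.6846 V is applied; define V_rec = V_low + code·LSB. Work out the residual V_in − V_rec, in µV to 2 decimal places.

29.69 µV

LSB = 10/2^15 = 305.18 µV.
Scaled input = 5520.0973 LSBs, so code = 5520.
V_rec = 0 + 5520·0.000305176 = 1.6845703 V.
V_in − V_rec = 2.96875e-05 V = 29.69 µV.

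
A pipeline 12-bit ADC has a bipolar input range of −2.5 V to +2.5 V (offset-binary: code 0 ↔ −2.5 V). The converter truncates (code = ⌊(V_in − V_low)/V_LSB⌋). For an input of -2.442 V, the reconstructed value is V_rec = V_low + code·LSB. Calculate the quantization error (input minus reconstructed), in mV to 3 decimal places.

Step size: 5 V ÷ 2^12 = 1.221 mV.
Scaled input = 47.5136 LSBs, so code = 47.
Reconstructed: -2.442627 V.
Error = -2.442 − (−2.442627) = 0.000626953 V = 0.627 mV.

0.627 mV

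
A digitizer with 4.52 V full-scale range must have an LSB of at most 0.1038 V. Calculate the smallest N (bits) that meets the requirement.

6 bits

Number of steps required ≥ 4.52 V / 0.1038 V = 43.55.
Need 2^N ≥ 43.55; 2^5 = 32, 2^6 = 64.
Minimum N = 6.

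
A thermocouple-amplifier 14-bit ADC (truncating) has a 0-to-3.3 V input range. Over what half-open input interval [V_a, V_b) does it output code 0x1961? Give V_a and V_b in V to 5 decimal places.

LSB = 3.3/2^14 = 201.42 µV.
Code 0x1961 = 6497 decimal.
V_a = V_low + 6497·LSB = 1.3086 V; V_b = V_low + 6498·LSB = 1.3088 V.

[1.30860 V, 1.30880 V)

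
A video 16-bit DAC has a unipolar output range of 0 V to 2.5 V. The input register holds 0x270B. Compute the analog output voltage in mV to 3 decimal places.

LSB = 2.5 V / 2^16 = 38.15 µV.
Code 0x270B = 9995 decimal.
V_out = 0 + 9995 × 3.8147e-05 V = 0.381279 V.
= 381.279 mV.

381.279 mV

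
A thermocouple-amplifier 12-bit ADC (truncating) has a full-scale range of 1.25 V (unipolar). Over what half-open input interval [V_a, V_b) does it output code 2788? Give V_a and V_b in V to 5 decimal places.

LSB = 1.25/2^12 = 305.18 µV.
V_a = V_low + 2788·LSB = 0.85083 V; V_b = V_low + 2789·LSB = 0.851135 V.

[0.85083 V, 0.85114 V)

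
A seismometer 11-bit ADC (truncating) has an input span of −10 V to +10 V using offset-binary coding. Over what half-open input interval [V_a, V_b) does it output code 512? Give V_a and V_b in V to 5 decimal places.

LSB = 20/2^11 = 9.766 mV.
V_a = V_low + 512·LSB = -5 V; V_b = V_low + 513·LSB = -4.99023 V.

[-5.00000 V, -4.99023 V)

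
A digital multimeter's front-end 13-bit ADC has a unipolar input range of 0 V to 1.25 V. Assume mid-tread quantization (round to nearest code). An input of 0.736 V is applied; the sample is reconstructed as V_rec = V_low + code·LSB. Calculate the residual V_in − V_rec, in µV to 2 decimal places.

Step size: 1.25 V ÷ 2^13 = 152.59 µV.
(V_in − V_low)/LSB = (0.736 − 0)/0.000152588 = 4823.4496 → code 4823 (round).
Reconstructed: 0.7359314 V.
Error = 0.736 − 0.7359314 = 6.86035e-05 V = 68.60 µV.

68.60 µV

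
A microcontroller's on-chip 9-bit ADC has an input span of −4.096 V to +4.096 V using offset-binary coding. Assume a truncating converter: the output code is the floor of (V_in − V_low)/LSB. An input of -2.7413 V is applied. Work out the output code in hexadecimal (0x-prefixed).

code 0x54 (decimal 84)

Full-scale span = 8.192 V; LSB = 8.192/2^9 = 16.000 mV.
(V_in − V_low)/LSB = (-2.7413 − (−4.096)) / 0.016 = 84.669.
⌊·⌋(84.669) = 84.
In hexadecimal (0x-prefixed): 0x54.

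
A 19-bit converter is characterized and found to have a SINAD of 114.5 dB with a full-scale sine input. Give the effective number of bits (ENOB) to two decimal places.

ENOB = (SINAD − 1.76) / 6.02 = (114.5 − 1.76)/6.02 = 18.728.

18.73 bits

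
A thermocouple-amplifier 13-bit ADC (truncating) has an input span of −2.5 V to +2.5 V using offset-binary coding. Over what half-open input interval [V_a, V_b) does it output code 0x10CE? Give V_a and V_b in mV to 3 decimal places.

LSB = 5/2^13 = 0.610 mV.
Code 0x10CE = 4302 decimal.
V_a = V_low + 4302·LSB = 0.125732 V; V_b = V_low + 4303·LSB = 0.126343 V.

[125.732 mV, 126.343 mV)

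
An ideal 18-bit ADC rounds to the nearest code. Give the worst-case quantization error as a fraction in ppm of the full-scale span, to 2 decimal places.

1.91 ppm

Rounding → worst-case error = ½ LSB = V_FS/2^19, so 1e+06/524288 = 1.90735 ppm of full scale.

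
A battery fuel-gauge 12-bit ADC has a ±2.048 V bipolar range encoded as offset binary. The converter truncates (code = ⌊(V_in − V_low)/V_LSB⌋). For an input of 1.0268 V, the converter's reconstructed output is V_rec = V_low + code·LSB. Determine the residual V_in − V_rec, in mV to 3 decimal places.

LSB = 4.096/2^12 = 1.000 mV.
(1.0268 − (−2.048))/0.001 = 3074.8000; ⌊·⌋ gives code 3074.
V_rec = (−2.048) + 3074·0.001 = 1.026 V.
Difference: 0.0008 V → 0.800 mV.

0.800 mV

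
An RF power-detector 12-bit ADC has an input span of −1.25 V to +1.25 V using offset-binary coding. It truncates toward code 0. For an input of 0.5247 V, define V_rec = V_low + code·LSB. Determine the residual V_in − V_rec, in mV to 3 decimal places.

0.408 mV

Step size: 2.5 V ÷ 2^12 = 0.610 mV.
Scaled input = 2907.6685 LSBs, so code = 2907.
Code 2907 maps back to (−1.25) + 2907×0.000610352 V = 0.52429199 V.
Difference: 0.000408008 V → 0.408 mV.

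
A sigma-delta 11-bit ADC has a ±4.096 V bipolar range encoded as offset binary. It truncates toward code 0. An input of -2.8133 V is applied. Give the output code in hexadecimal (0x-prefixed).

code 0x140 (decimal 320)

With 2048 levels over 8.192 V, one step is 4.000 mV.
Input sits at 320.675 steps above V_low.
Floor → code 320.
In hexadecimal (0x-prefixed): 0x140.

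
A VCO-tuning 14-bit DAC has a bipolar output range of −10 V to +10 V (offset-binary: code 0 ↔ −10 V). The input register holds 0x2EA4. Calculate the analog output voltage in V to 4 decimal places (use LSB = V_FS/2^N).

LSB = 20 V / 2^14 = 1.221 mV.
Code 0x2EA4 = 11940 decimal.
V_out = (−10) + 11940 × 0.0012207 V = 4.5752 V.

4.5752 V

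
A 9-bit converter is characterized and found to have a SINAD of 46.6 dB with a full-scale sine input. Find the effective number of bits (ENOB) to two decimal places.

7.45 bits

ENOB = (SINAD − 1.76) / 6.02 = (46.6 − 1.76)/6.02 = 7.449.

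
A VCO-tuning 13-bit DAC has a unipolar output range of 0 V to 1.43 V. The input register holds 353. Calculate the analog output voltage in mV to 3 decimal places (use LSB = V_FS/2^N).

61.620 mV

LSB = 1.43 V / 2^13 = 174.56 µV.
V_out = 0 + 353 × 0.000174561 V = 0.0616199 V.
= 61.620 mV.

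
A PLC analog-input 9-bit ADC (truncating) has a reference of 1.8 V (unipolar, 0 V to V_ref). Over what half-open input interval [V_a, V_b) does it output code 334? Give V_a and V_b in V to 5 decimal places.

[1.17422 V, 1.17773 V)

LSB = 1.8/2^9 = 3.516 mV.
V_a = V_low + 334·LSB = 1.17422 V; V_b = V_low + 335·LSB = 1.17773 V.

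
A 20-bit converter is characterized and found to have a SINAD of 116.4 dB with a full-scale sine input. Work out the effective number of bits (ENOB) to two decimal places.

19.04 bits

ENOB = (SINAD − 1.76) / 6.02 = (116.4 − 1.76)/6.02 = 19.043.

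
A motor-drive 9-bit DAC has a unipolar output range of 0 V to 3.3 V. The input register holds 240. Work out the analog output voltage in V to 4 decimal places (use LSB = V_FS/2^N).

1.5469 V

LSB = 3.3 V / 2^9 = 6.445 mV.
V_out = 0 + 240 × 0.00644531 V = 1.54688 V.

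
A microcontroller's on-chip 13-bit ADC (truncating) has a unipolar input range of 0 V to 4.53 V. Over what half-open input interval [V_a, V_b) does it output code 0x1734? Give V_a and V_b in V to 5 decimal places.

[3.28469 V, 3.28525 V)

LSB = 4.53/2^13 = 0.553 mV.
Code 0x1734 = 5940 decimal.
V_a = V_low + 5940·LSB = 3.28469 V; V_b = V_low + 5941·LSB = 3.28525 V.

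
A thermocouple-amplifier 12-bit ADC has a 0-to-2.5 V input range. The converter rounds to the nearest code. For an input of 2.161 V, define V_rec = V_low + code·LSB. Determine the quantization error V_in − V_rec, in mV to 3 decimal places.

-0.255 mV

LSB = 2.5/2^12 = 0.610 mV.
(2.161 − 0)/0.000610352 = 3540.5824; round gives code 3541.
Code 3541 maps back to 0 + 3541×0.000610352 V = 2.1612549 V.
Difference: -0.000254883 V → -0.255 mV.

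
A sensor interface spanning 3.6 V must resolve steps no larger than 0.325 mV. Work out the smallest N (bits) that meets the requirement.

14 bits

Number of steps required ≥ 3.6 V / 0.325 mV = 11076.92.
Need 2^N ≥ 11076.92; 2^13 = 8192, 2^14 = 16384.
Minimum N = 14.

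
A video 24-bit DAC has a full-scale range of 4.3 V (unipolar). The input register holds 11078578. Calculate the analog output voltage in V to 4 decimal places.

LSB = 4.3 V / 2^24 = 0.26 µV.
V_out = 0 + 11078578 × 2.563e-07 V = 2.83944 V.

2.8394 V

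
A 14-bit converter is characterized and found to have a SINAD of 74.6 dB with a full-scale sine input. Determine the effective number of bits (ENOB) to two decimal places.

12.10 bits

ENOB = (SINAD − 1.76) / 6.02 = (74.6 − 1.76)/6.02 = 12.100.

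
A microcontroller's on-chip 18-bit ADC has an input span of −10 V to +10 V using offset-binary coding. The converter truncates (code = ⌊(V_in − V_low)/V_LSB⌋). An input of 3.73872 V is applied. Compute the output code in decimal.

code 180076

LSB = 20 V / 262144 = 76.29 µV.
(3.73872 − (−10)) / 7.62939e-05 = 180076.151 LSBs.
⌊·⌋(180076.151) = 180076.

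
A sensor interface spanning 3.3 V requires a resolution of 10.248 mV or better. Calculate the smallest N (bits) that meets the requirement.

9 bits

Number of steps required ≥ 3.3 V / 10.248 mV = 322.01.
Need 2^N ≥ 322.01; 2^8 = 256, 2^9 = 512.
Minimum N = 9.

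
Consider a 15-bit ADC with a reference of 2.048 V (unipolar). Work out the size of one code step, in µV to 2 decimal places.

Full-scale span = 2.048 V.
LSB = 2.048 / 2^15 = 2.048 / 32768 = 6.25e-05 V = 62.50 µV.

62.50 µV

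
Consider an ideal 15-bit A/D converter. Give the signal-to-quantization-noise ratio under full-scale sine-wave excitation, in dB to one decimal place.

SNR ≈ 6.02·N + 1.76 dB = 6.02·15 + 1.76 = 92.06 dB.

92.1 dB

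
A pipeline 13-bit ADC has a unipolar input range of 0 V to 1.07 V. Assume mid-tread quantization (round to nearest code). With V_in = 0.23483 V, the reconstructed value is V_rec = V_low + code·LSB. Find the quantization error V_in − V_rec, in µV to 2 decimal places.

-16.19 µV

Step size: 1.07 V ÷ 2^13 = 130.62 µV.
(0.23483 − 0)/0.000130615 = 1797.8760; round gives code 1798.
Reconstructed: 0.23484619 V.
Error = 0.23483 − 0.23484619 = -1.61914e-05 V = -16.19 µV.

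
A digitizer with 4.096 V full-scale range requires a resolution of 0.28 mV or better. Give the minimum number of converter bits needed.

Number of steps required ≥ 4.096 V / 0.28 mV = 14628.57.
Need 2^N ≥ 14628.57; 2^13 = 8192, 2^14 = 16384.
Minimum N = 14.

14 bits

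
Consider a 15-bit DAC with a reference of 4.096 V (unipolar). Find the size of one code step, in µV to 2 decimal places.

Full-scale span = 4.096 V.
LSB = 4.096 / 2^15 = 4.096 / 32768 = 0.000125 V = 125.00 µV.

125.00 µV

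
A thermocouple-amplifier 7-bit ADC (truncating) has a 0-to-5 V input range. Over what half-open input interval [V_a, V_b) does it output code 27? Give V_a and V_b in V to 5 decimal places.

LSB = 5/2^7 = 39.062 mV.
V_a = V_low + 27·LSB = 1.05469 V; V_b = V_low + 28·LSB = 1.09375 V.

[1.05469 V, 1.09375 V)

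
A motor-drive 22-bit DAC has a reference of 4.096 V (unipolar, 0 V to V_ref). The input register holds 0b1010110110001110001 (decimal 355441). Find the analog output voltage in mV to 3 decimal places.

LSB = 4.096 V / 2^22 = 0.98 µV.
Code 0b1010110110001110001 = 355441 decimal.
V_out = 0 + 355441 × 9.76563e-07 V = 0.34711 V.
= 347.110 mV.

347.110 mV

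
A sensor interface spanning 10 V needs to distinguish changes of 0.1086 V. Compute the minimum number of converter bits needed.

7 bits

Number of steps required ≥ 10 V / 0.1086 V = 92.08.
Need 2^N ≥ 92.08; 2^6 = 64, 2^7 = 128.
Minimum N = 7.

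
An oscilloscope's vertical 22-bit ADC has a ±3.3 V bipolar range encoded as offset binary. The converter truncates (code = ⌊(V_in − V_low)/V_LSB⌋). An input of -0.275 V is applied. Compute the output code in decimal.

With 4194304 levels over 6.6 V, one step is 1.57 µV.
Input sits at 1922389.333 steps above V_low.
⌊·⌋(1922389.333) = 1922389.

code 1922389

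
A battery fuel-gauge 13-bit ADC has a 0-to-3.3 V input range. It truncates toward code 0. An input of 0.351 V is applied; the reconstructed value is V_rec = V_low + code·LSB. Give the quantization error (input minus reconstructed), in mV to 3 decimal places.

Step size: 3.3 V ÷ 2^13 = 402.83 µV.
(0.351 − 0)/0.000402832 = 871.3309; ⌊·⌋ gives code 871.
Code 871 maps back to 0 + 871×0.000402832 V = 0.3508667 V.
Difference: 0.000133301 V → 0.133 mV.

0.133 mV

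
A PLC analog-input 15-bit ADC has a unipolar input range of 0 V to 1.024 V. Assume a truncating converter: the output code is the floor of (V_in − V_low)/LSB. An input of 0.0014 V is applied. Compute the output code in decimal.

code 44

Full-scale span = 1.024 V; LSB = 1.024/2^15 = 31.25 µV.
(V_in − V_low)/LSB = (0.0014 − 0) / 3.125e-05 = 44.800.
Floor → code 44.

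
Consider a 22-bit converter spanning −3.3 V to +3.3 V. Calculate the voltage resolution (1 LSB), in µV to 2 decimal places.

1.57 µV

Full-scale span = 6.6 V.
LSB = 6.6 / 2^22 = 6.6 / 4194304 = 1.57356e-06 V = 1.57 µV.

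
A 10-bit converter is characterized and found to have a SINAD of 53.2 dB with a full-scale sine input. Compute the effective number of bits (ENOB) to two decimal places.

8.54 bits

ENOB = (SINAD − 1.76) / 6.02 = (53.2 − 1.76)/6.02 = 8.545.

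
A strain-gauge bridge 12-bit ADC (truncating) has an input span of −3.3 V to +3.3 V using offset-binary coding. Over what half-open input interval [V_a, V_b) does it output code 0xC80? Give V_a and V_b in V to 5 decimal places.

[1.85625 V, 1.85786 V)

LSB = 6.6/2^12 = 1.611 mV.
Code 0xC80 = 3200 decimal.
V_a = V_low + 3200·LSB = 1.85625 V; V_b = V_low + 3201·LSB = 1.85786 V.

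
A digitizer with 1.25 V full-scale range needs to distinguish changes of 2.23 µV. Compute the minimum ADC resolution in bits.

20 bits

Number of steps required ≥ 1.25 V / 2.23 µV = 560538.12.
Need 2^N ≥ 560538.12; 2^19 = 524288, 2^20 = 1048576.
Minimum N = 20.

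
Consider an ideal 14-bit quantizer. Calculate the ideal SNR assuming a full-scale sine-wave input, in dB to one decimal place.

SNR ≈ 6.02·N + 1.76 dB = 6.02·14 + 1.76 = 86.04 dB.

86.0 dB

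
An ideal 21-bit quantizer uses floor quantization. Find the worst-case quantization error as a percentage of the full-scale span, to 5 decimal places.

0.00005 %

Truncating → worst-case error = 1 LSB = V_FS/2^21, so 100/2097152 = 4.76837e-05 % of full scale.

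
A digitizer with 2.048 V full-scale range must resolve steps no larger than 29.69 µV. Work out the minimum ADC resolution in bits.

Number of steps required ≥ 2.048 V / 29.69 µV = 68979.45.
Need 2^N ≥ 68979.45; 2^16 = 65536, 2^17 = 131072.
Minimum N = 17.

17 bits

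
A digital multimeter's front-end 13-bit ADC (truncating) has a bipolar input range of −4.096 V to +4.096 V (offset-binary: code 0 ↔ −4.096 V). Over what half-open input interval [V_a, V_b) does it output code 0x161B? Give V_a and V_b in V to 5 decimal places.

[1.56300 V, 1.56400 V)

LSB = 8.192/2^13 = 1.000 mV.
Code 0x161B = 5659 decimal.
V_a = V_low + 5659·LSB = 1.563 V; V_b = V_low + 5660·LSB = 1.564 V.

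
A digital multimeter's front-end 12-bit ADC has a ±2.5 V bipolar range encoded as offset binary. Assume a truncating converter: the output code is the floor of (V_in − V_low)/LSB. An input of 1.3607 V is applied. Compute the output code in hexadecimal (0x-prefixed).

code 0xC5A (decimal 3162)

With 4096 levels over 5 V, one step is 1.221 mV.
(V_in − V_low)/LSB = (1.3607 − (−2.5)) / 0.0012207 = 3162.685.
⌊·⌋(3162.685) = 3162.
In hexadecimal (0x-prefixed): 0xC5A.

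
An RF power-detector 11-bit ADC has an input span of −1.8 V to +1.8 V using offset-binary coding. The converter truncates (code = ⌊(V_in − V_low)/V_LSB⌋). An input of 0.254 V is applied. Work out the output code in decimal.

With 2048 levels over 3.6 V, one step is 1.758 mV.
(V_in − V_low)/LSB = (0.254 − (−1.8)) / 0.00175781 = 1168.498.
So the output code is 1168.

code 1168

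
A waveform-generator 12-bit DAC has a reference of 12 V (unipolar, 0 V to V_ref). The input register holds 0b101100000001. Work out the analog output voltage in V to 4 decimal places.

8.2529 V

LSB = 12 V / 2^12 = 2.930 mV.
Code 0b101100000001 = 2817 decimal.
V_out = 0 + 2817 × 0.00292969 V = 8.25293 V.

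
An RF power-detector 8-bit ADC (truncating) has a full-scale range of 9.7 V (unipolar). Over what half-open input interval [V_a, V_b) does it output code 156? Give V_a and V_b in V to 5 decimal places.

LSB = 9.7/2^8 = 37.891 mV.
V_a = V_low + 156·LSB = 5.91094 V; V_b = V_low + 157·LSB = 5.94883 V.

[5.91094 V, 5.94883 V)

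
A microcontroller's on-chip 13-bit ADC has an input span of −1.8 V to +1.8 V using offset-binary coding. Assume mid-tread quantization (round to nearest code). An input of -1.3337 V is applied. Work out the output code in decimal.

With 8192 levels over 3.6 V, one step is 439.45 µV.
(-1.3337 − (−1.8)) / 0.000439453 = 1061.092 LSBs.
round(1061.092) = 1061.

code 1061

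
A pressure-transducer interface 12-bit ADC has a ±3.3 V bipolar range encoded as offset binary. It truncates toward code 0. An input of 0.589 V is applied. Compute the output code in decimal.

Full-scale span = 6.6 V; LSB = 6.6/2^12 = 1.611 mV.
(V_in − V_low)/LSB = (0.589 − (−3.3)) / 0.00161133 = 2413.537.
⌊·⌋(2413.537) = 2413.

code 2413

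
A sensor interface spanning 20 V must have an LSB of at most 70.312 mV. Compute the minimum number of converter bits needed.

9 bits

Number of steps required ≥ 20 V / 70.312 mV = 284.45.
Need 2^N ≥ 284.45; 2^8 = 256, 2^9 = 512.
Minimum N = 9.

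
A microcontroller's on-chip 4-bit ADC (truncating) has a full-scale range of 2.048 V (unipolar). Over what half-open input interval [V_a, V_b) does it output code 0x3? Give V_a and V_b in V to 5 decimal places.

LSB = 2.048/2^4 = 128.000 mV.
Code 0x3 = 3 decimal.
V_a = V_low + 3·LSB = 0.384 V; V_b = V_low + 4·LSB = 0.512 V.

[0.38400 V, 0.51200 V)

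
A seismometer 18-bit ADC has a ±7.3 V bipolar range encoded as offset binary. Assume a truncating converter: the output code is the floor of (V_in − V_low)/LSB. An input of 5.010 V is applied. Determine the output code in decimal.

code 221026

With 262144 levels over 14.6 V, one step is 55.69 µV.
Input sits at 221026.893 steps above V_low.
⌊·⌋(221026.893) = 221026.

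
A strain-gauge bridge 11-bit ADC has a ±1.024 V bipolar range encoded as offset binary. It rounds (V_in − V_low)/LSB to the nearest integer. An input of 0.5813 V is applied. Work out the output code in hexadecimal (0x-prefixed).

LSB = 2.048 V / 2048 = 1.000 mV.
Input sits at 1605.300 steps above V_low.
round(1605.300) = 1605.
In hexadecimal (0x-prefixed): 0x645.

code 0x645 (decimal 1605)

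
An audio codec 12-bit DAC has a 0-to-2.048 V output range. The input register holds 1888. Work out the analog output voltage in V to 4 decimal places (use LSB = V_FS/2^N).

0.9440 V

LSB = 2.048 V / 2^12 = 0.500 mV.
V_out = 0 + 1888 × 0.0005 V = 0.944 V.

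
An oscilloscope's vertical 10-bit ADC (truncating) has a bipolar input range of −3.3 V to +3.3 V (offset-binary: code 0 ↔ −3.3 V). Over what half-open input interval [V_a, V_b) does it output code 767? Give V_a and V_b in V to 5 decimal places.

[1.64355 V, 1.65000 V)

LSB = 6.6/2^10 = 6.445 mV.
V_a = V_low + 767·LSB = 1.64355 V; V_b = V_low + 768·LSB = 1.65 V.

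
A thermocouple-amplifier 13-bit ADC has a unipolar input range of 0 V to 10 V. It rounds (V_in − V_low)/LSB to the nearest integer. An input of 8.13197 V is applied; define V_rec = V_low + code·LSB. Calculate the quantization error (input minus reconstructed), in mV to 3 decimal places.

One LSB is 10 V / 8192 = 1.221 mV.
(V_in − V_low)/LSB = (8.13197 − 0)/0.0012207 = 6661.7098 → code 6662 (round).
V_rec = 0 + 6662·0.0012207 = 8.1323242 V.
Difference: -0.000354219 V → -0.354 mV.

-0.354 mV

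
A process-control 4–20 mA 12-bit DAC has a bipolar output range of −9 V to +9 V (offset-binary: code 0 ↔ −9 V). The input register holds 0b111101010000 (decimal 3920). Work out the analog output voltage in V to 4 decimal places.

LSB = 18 V / 2^12 = 4.395 mV.
Code 0b111101010000 = 3920 decimal.
V_out = (−9) + 3920 × 0.00439453 V = 8.22656 V.

8.2266 V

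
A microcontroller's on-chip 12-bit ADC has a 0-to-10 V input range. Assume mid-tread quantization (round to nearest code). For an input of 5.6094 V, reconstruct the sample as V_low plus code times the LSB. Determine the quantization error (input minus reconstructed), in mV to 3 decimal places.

LSB = 10/2^12 = 2.441 mV.
(5.6094 − 0)/0.00244141 = 2297.6102; round gives code 2298.
V_rec = 0 + 2298·0.00244141 = 5.6103516 V.
Error = 5.6094 − 5.6103516 = -0.000951563 V = -0.952 mV.

-0.952 mV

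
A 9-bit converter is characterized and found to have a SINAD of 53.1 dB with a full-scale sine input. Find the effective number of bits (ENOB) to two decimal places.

8.53 bits

ENOB = (SINAD − 1.76) / 6.02 = (53.1 − 1.76)/6.02 = 8.528.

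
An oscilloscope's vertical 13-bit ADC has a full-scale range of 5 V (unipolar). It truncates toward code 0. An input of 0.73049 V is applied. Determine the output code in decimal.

code 1196

Full-scale span = 5 V; LSB = 5/2^13 = 0.610 mV.
(0.73049 − 0) / 0.000610352 = 1196.835 LSBs.
Floor → code 1196.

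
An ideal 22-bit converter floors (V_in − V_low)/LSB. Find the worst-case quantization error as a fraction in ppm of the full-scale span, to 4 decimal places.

0.2384 ppm

Truncating → worst-case error = 1 LSB = V_FS/2^22, so 1e+06/4194304 = 0.238419 ppm of full scale.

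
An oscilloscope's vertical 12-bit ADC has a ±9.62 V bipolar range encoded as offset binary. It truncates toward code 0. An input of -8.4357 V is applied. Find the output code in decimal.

code 252

LSB = 19.24 V / 4096 = 4.697 mV.
(V_in − V_low)/LSB = (-8.4357 − (−9.62)) / 0.00469727 = 252.125.
Floor → code 252.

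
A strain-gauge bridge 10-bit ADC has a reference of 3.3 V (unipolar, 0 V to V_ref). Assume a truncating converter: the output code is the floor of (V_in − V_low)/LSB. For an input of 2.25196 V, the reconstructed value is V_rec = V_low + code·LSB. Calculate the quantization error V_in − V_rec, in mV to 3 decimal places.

2.546 mV

LSB = 3.3/2^10 = 3.223 mV.
(2.25196 − 0)/0.00322266 = 698.7900; ⌊·⌋ gives code 698.
Reconstructed: 2.2494141 V.
Difference: 0.00254594 V → 2.546 mV.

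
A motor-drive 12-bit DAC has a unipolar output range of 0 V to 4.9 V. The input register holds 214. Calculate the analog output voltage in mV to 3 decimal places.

LSB = 4.9 V / 2^12 = 1.196 mV.
V_out = 0 + 214 × 0.00119629 V = 0.256006 V.
= 256.006 mV.

256.006 mV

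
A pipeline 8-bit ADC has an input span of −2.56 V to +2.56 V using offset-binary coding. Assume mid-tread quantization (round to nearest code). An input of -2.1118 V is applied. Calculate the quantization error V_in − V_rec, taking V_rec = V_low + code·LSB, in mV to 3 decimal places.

LSB = 5.12/2^8 = 20.000 mV.
(-2.1118 − (−2.56))/0.02 = 22.4100; round gives code 22.
Code 22 maps back to (−2.56) + 22×0.02 V = -2.12 V.
Error = -2.1118 − (−2.12) = 0.0082 V = 8.200 mV.

8.200 mV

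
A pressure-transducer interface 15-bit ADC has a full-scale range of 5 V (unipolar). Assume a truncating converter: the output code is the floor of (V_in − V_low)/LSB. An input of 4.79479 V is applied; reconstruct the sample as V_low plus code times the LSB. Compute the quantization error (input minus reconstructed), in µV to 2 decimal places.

Step size: 5 V ÷ 2^15 = 152.59 µV.
Scaled input = 31423.1357 LSBs, so code = 31423.
Reconstructed: 4.7947693 V.
V_in − V_rec = 2.07129e-05 V = 20.71 µV.

20.71 µV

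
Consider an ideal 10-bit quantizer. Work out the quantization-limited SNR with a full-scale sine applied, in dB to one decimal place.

SNR ≈ 6.02·N + 1.76 dB = 6.02·10 + 1.76 = 61.96 dB.

62.0 dB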